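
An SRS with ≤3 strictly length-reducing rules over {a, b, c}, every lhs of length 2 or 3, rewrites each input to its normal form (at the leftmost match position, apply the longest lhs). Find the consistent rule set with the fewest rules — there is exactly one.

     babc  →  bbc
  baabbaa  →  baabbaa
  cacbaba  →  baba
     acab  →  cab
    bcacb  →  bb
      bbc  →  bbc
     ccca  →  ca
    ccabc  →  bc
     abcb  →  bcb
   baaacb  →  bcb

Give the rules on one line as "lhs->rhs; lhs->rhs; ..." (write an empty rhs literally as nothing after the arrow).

abc->bc; ac->c; cc->

  | babc => bbc
  | baabbaa
  | cacbaba => ccbaba => baba
  | acab => cab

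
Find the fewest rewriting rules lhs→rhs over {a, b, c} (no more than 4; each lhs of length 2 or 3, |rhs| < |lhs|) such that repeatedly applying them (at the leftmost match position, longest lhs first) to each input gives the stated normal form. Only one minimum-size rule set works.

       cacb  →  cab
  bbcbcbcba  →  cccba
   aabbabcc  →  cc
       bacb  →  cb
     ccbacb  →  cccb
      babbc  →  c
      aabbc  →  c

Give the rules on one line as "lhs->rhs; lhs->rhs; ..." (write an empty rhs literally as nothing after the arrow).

  | cacb => cab
  | bbcbcbcba => bcbcbcba => cbcbcba => ccbcba => cccba
  | aabbabcc => aabbacc => aabbcc => aabcc => aacc => acc => cc
  | bacb => bcb => cb

ac->c; bc->c; cac->ca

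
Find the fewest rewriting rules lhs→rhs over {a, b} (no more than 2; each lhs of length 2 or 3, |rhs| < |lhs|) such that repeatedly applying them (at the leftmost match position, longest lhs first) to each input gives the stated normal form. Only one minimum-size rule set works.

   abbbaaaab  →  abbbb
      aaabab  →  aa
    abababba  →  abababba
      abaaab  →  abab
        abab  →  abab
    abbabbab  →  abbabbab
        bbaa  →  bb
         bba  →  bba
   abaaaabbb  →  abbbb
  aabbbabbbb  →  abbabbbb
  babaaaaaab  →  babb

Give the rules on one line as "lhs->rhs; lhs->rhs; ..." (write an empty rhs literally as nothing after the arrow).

  | abbbaaaab => abbbaab => abbbb
  | aaabab => aaab => aa
  | abababba
  | abaaab => abab

aab->a; baa->b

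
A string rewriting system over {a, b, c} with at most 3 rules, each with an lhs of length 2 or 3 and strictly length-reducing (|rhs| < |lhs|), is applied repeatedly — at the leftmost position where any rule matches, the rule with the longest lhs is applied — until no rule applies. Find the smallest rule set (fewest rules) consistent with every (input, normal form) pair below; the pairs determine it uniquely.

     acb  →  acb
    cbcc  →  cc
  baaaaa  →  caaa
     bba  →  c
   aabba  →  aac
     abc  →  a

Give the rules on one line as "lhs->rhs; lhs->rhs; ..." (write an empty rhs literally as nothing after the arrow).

  | acb
  | cbcc => cc
  | baaaaa => caaa
  | bba => c

baa->c; bba->c; bc->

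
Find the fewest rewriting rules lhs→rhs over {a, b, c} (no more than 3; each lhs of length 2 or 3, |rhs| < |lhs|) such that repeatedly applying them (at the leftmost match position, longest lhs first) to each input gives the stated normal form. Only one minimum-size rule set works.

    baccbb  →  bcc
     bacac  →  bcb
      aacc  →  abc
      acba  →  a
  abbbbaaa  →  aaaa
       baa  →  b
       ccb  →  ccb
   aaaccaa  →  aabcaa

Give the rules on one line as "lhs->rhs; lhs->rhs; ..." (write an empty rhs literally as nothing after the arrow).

  | baccbb => bccbb => bcc
  | bacac => bcac => bcb
  | aacc => abc
  | acba => bba => a

ac->b; ba->b; bb->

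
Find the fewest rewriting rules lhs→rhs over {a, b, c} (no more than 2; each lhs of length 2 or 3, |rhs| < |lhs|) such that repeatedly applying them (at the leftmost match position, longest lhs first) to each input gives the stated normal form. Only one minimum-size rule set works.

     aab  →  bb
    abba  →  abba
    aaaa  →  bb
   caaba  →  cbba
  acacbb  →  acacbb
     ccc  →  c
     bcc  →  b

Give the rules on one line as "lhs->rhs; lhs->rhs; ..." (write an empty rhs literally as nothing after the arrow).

  | aab => bb
  | abba
  | aaaa => baa => bb
  | caaba => cbba

aa->b; cc->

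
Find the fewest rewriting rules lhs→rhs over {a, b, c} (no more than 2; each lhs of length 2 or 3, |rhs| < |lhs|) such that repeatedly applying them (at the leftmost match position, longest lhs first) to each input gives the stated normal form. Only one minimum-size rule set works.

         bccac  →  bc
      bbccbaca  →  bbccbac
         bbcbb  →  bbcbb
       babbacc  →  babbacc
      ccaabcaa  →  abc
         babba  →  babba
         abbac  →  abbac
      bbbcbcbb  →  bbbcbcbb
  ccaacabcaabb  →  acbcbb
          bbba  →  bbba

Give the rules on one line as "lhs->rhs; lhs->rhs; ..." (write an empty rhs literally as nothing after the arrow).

  | bccac => bc
  | bbccbaca => bbccbac
  | bbcbb
  | babbacc

ca->c; cca->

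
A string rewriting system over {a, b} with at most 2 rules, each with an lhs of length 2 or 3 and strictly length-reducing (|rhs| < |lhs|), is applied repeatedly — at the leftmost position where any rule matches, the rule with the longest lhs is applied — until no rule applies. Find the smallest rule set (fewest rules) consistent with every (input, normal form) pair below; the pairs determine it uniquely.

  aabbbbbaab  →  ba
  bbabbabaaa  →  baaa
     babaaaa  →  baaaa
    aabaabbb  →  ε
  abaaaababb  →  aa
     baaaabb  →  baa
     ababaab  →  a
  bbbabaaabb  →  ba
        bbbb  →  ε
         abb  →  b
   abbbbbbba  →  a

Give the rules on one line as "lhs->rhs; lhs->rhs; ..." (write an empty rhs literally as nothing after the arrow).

ab->; bb->

  | aabbbbbaab => abbbbaab => bbbaab => baab => ba
  | bbabbabaaa => abbabaaa => babaaa => baaa
  | babaaaa => baaaa
  | aabaabbb => aaabbb => aabb => ab => ε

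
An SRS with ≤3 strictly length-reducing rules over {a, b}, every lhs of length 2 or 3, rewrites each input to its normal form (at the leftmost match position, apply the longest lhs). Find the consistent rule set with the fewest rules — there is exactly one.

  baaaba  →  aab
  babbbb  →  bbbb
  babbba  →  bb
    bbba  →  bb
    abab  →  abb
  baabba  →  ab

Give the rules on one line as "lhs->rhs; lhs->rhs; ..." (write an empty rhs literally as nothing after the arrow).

aba->ab; ba->

  | baaaba => aaba => aab
  | babbbb => bbbb
  | babbba => bbba => bb
  | bbba => bb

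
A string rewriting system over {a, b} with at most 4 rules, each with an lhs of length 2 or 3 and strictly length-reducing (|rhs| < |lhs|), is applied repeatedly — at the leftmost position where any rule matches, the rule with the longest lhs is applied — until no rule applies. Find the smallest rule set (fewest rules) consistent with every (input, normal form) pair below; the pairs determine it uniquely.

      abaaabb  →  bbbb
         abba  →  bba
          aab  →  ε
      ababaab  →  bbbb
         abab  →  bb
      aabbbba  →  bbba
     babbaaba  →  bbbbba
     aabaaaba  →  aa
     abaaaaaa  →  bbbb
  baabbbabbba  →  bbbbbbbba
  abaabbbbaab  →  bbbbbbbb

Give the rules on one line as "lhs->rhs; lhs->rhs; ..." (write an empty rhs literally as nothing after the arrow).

  | abaaabb => baaabb => bbabb => bbbb
  | abba => bba
  | aab => ε
  | ababaab => babaab => bbaab => bbbb

aab->; ab->b; baa->bb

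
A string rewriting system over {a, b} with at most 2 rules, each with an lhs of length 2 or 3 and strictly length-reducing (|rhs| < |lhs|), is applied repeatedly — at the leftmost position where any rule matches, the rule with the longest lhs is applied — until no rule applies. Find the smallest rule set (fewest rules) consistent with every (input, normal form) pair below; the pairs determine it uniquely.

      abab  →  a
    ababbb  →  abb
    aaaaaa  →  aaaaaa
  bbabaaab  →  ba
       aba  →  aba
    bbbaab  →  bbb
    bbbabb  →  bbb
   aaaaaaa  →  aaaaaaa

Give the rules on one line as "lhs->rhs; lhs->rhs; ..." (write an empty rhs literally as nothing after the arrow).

aab->; bab->

  | abab => a
  | ababbb => abb
  | aaaaaa
  | bbabaaab => baaab => ba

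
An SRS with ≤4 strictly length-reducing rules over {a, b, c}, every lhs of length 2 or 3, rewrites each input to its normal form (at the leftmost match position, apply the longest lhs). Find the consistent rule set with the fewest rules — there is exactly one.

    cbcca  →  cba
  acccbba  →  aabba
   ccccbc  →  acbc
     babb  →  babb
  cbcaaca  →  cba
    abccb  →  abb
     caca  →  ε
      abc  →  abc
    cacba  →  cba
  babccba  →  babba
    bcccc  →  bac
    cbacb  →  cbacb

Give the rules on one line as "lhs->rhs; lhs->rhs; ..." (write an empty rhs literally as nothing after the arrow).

  | cbcca => cba
  | acccbba => aabba
  | ccccbc => acbc
  | babb

ca->; cc->; ccc->a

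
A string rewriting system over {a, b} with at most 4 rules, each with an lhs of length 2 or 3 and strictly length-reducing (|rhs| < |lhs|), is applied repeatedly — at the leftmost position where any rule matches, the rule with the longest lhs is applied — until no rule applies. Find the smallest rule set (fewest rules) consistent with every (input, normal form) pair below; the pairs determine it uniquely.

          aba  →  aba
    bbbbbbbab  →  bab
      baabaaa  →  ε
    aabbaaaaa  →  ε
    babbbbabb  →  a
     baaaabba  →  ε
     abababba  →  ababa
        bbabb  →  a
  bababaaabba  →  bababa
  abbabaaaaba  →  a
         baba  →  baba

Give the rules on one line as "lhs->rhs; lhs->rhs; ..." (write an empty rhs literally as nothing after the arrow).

aa->; bb->a; bbb->a

  | aba
  | bbbbbbbab => abbbbab => aabab => bab
  | baabaaa => bbaaa => aaaa => aa => ε
  | aabbaaaaa => bbaaaaa => aaaaaa => aaaa => aa => ε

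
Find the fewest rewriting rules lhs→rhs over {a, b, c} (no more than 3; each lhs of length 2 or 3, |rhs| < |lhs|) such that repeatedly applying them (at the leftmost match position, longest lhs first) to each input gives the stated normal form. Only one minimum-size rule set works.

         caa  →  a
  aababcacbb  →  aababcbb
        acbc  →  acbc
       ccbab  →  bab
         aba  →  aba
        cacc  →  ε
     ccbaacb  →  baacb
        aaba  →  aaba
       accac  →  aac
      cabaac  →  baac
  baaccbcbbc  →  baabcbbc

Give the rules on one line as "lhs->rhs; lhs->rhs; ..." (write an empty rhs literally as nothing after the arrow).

ca->; cc->

  | caa => a
  | aababcacbb => aababcbb
  | acbc
  | ccbab => bab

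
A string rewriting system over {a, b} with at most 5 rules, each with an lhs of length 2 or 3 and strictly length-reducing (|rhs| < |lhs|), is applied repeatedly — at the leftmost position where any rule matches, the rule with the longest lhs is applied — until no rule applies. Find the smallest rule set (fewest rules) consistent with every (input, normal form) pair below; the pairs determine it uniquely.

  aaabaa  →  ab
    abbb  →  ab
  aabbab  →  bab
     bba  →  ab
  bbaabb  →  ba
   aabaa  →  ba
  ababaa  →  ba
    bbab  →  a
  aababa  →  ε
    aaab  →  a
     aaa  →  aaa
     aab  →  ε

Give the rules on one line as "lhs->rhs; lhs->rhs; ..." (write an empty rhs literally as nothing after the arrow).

aab->bb; aba->ba; bb->; bba->ab

  | aaabaa => abbaa => aaba => bba => ab
  | abbb => ab
  | aabbab => bbbab => bab
  | bba => ab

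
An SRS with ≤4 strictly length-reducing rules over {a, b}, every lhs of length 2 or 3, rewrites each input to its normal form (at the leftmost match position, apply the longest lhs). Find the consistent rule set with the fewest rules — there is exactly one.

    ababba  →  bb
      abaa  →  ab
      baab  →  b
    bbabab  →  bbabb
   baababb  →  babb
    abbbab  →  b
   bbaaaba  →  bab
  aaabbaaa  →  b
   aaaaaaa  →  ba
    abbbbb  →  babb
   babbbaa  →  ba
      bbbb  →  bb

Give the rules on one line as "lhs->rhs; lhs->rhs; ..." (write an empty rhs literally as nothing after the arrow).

  | ababba => abbba => aaaa => baa => bb
  | abaa => aba => ab
  | baab => bbb => aa => b
  | bbabab => bbabb

aa->b; aba->ab; bbb->aa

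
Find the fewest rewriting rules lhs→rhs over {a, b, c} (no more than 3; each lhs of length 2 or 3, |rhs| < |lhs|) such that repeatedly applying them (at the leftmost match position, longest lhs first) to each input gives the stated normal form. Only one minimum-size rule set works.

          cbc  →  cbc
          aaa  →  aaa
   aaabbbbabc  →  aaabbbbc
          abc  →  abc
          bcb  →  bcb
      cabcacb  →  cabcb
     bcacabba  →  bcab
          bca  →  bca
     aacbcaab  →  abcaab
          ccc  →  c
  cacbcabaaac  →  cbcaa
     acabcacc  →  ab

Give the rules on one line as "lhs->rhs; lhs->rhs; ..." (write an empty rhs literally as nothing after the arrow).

  | cbc
  | aaa
  | aaabbbbabc => aaabbbbc
  | abc

ac->; ba->; cc->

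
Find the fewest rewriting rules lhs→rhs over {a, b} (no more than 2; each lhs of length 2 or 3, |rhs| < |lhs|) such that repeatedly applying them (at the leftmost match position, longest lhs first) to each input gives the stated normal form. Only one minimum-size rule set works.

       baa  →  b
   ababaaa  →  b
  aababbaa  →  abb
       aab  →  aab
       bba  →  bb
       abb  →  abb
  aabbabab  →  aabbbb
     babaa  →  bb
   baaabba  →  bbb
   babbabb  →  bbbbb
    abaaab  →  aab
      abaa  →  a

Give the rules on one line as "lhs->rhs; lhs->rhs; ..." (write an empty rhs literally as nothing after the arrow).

aba->; ba->b

  | baa => ba => b
  | ababaaa => baaa => baa => ba => b
  | aababbaa => abbaa => abba => abb
  | aab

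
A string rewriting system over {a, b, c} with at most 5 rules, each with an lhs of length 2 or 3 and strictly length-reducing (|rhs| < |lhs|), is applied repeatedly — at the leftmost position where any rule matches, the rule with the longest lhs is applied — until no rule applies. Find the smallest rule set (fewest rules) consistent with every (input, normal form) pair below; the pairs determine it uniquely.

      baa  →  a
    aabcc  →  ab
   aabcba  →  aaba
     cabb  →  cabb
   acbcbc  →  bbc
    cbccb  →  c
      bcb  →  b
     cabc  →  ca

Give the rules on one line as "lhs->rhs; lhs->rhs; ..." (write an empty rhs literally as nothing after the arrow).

  | baa => a
  | aabcc => aac => ab
  | aabcba => aaba
  | cabb

abc->a; ac->b; baa->a; cb->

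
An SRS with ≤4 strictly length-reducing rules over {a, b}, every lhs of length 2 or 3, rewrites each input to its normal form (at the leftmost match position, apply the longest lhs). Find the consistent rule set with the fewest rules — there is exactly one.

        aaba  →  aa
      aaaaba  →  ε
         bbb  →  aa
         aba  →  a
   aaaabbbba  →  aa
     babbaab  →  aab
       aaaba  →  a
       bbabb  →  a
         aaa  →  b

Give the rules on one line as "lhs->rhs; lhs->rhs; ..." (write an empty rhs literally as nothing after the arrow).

  | aaba => aa
  | aaaaba => baba => ba => ε
  | bbb => aa
  | aba => a

aaa->b; ba->; bb->; bbb->aa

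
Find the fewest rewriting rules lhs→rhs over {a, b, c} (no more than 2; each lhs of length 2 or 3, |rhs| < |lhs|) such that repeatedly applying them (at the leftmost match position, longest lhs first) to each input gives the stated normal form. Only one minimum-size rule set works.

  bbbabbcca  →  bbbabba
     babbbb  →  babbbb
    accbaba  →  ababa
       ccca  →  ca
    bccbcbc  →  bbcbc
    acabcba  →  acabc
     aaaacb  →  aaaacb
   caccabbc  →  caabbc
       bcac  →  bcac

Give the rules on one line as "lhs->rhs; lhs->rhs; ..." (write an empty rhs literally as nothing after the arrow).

cba->c; cc->

  | bbbabbcca => bbbabba
  | babbbb
  | accbaba => ababa
  | ccca => ca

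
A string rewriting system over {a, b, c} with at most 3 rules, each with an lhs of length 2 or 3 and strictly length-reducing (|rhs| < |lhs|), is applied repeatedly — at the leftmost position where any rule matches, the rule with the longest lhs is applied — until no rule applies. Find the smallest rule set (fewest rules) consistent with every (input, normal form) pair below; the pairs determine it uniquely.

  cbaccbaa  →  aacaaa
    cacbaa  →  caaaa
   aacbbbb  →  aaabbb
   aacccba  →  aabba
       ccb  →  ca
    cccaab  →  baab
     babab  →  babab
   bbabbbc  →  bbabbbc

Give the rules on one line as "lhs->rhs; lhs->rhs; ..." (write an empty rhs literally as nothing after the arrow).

cb->a; ccc->b

  | cbaccbaa => aaccbaa => aacaaa
  | cacbaa => caaaa
  | aacbbbb => aaabbb
  | aacccba => aabba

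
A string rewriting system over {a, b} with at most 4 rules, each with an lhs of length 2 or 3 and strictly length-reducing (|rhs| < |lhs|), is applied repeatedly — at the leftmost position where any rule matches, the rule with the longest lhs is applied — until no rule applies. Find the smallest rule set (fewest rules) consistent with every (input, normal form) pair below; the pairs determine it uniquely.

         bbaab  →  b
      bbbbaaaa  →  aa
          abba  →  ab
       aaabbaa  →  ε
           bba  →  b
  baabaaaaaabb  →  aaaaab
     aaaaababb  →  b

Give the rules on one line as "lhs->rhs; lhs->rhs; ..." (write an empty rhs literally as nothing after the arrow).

  | bbaab => bab => b
  | bbbbaaaa => bbbaaaa => bbaaaa => baaa => aa
  | abba => ab
  | aaabbaa => aaaba => aaba => aba => ba => ε

aba->ba; ba->; bb->b; bba->b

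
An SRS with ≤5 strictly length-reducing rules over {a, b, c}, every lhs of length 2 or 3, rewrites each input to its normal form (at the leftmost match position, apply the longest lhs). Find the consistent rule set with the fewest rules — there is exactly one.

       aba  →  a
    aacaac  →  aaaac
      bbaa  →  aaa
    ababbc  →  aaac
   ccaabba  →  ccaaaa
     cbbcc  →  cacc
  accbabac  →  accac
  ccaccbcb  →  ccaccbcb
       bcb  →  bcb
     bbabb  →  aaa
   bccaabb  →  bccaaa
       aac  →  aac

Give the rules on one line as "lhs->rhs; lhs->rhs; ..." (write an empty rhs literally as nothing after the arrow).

aca->aa; ba->; bab->ab; bb->a

  | aba => a
  | aacaac => aaaac
  | bbaa => aaa
  | ababbc => aabbc => aaac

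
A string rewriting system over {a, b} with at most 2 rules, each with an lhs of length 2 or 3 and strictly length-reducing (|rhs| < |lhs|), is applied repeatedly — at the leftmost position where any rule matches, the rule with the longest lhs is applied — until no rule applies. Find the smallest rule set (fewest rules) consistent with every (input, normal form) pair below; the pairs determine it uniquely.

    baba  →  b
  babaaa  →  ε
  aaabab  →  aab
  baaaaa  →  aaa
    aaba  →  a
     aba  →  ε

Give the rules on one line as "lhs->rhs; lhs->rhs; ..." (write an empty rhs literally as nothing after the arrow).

aba->; baa->

  | baba => b
  | babaaa => baa => ε
  | aaabab => aab
  | baaaaa => aaa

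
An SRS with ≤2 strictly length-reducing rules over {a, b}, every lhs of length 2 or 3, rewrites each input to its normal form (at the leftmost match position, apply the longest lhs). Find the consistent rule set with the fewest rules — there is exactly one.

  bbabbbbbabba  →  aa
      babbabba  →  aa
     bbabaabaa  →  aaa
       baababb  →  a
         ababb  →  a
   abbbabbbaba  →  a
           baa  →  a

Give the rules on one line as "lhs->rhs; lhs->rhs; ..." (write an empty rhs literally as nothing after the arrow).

  | bbabbbbbabba => abbbbbabba => abbbabba => ababba => abba => aa
  | babbabba => bbabba => abba => aa
  | bbabaabaa => abaabaa => aabaa => aaa
  | baababb => ababb => abb => a

ba->; bb->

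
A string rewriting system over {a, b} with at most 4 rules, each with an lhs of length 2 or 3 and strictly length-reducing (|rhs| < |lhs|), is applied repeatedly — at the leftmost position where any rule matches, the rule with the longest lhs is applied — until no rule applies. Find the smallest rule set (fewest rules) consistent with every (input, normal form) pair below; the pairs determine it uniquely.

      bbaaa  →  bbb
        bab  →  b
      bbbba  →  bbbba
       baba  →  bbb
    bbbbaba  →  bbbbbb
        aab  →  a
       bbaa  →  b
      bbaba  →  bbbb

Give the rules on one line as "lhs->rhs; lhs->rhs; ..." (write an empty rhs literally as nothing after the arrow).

  | bbaaa => baba => bbb
  | bab => b
  | bbbba
  | baba => bbb

ab->; aba->bb; baa->ab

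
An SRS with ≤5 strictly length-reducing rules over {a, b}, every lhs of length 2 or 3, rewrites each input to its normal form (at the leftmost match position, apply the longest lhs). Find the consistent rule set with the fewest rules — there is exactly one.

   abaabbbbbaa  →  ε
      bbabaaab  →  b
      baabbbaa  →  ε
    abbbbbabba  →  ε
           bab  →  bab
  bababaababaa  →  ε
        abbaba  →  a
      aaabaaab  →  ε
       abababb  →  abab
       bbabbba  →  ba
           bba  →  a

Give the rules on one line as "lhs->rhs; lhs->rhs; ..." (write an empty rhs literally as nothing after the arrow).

  | abaabbbbbaa => abbbbbbaa => aabbbbaa => bbbbaa => bbaa => aa => ε
  | bbabaaab => abaaab => abbb => aab => b
  | baabbbaa => bbbbaa => bbaa => aa => ε
  | abbbbbabba => aabbbabba => bbbabba => babba => baaa => bb => ε

aa->; aaa->b; abb->aa; bb->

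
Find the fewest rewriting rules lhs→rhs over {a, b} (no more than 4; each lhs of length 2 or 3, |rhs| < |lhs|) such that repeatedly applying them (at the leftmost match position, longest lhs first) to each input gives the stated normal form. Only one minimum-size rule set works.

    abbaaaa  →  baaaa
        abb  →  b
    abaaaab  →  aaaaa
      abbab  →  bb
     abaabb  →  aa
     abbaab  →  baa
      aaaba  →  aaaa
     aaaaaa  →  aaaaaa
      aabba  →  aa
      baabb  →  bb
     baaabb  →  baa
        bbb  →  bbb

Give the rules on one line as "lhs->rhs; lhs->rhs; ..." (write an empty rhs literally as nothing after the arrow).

  | abbaaaa => baaaa
  | abb => b
  | abaaaab => aaaaab => aaaaa
  | abbab => bab => bb

ab->a; abb->b; bab->bb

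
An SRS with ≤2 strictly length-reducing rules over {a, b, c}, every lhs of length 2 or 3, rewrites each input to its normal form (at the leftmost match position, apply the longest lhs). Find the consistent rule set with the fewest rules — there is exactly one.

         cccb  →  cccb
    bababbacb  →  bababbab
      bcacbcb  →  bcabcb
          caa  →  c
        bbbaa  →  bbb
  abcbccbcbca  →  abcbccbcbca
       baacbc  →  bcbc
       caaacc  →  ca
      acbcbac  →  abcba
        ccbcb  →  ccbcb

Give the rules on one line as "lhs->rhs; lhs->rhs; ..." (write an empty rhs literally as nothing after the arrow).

  | cccb
  | bababbacb => bababbab
  | bcacbcb => bcabcb
  | caa => c

aa->; ac->a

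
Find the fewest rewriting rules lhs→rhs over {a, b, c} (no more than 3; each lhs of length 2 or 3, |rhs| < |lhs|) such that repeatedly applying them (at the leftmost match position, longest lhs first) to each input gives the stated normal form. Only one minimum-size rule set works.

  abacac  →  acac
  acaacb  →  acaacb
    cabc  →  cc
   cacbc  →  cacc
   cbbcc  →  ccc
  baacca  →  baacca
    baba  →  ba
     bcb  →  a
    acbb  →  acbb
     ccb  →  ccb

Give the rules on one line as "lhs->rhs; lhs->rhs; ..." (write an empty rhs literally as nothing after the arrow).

ab->; bc->c; bcb->a

  | abacac => acac
  | acaacb
  | cabc => cc
  | cacbc => cacc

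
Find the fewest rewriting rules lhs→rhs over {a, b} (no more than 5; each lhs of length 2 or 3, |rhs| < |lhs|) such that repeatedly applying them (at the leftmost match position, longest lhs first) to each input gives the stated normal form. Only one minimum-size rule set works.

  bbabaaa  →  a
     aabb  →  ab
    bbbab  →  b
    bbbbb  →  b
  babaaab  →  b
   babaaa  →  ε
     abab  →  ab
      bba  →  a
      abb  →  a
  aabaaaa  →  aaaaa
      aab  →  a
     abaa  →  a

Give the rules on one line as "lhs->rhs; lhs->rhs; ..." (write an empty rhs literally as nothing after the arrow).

aab->a; ba->; baa->ba; bb->

  | bbabaaa => abaaa => abaa => aba => a
  | aabb => ab
  | bbbab => bab => b
  | bbbbb => bbb => b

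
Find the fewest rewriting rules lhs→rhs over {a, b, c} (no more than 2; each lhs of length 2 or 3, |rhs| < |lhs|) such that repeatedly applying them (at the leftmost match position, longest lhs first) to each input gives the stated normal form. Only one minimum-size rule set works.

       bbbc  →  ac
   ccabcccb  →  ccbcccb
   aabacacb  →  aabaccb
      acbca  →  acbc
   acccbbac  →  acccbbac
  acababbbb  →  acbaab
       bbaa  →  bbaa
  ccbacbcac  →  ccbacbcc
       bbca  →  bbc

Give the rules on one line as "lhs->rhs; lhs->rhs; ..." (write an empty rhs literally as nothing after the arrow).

bbb->a; ca->c

  | bbbc => ac
  | ccabcccb => ccbcccb
  | aabacacb => aabaccb
  | acbca => acbc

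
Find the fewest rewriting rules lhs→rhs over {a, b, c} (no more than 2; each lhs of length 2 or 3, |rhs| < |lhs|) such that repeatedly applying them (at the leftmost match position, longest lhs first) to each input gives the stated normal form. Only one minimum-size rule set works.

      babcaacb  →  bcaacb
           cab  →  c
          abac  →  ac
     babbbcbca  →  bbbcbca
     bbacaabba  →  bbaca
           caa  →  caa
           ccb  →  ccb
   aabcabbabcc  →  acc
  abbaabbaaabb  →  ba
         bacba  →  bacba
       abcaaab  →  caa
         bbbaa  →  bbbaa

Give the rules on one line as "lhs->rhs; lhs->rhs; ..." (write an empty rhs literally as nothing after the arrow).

ab->; bcc->c

  | babcaacb => bcaacb
  | cab => c
  | abac => ac
  | babbbcbca => bbbcbca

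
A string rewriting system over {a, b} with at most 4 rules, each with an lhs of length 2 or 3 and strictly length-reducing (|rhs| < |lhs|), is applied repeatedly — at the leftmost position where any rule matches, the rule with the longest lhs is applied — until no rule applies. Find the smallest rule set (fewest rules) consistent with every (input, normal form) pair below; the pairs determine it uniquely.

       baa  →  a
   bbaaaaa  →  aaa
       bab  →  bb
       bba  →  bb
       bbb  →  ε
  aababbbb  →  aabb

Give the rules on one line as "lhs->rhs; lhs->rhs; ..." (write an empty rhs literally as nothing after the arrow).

  | baa => a
  | bbaaaaa => baaaa => aaa
  | bab => bb
  | bba => bb

ba->b; baa->a; bbb->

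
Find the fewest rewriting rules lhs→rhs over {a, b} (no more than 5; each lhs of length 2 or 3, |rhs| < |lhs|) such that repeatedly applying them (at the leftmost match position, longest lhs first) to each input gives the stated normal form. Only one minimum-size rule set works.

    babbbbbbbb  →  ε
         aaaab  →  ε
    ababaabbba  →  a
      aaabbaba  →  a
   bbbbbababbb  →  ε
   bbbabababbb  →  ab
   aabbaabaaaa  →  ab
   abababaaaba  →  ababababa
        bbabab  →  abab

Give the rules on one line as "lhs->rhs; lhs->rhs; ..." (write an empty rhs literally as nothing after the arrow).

  | babbbbbbbb => baabbbbb => bbbbbbb => abbbb => aab => bb => ε
  | aaaab => aab => bb => ε
  | ababaabbba => ababbbbba => abaabba => abbbba => aaba => bba => a
  | aaabbaba => abbaba => aaba => bba => a

aa->; aab->bb; bb->; bbb->a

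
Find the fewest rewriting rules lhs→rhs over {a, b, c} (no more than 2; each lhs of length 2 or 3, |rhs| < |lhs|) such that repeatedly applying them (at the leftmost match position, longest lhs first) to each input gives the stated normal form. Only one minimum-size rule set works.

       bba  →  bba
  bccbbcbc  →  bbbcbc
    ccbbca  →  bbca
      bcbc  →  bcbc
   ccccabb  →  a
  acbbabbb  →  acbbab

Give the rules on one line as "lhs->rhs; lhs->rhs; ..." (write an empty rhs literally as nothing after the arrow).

  | bba
  | bccbbcbc => bbbcbc
  | ccbbca => bbca
  | bcbc

abb->a; cc->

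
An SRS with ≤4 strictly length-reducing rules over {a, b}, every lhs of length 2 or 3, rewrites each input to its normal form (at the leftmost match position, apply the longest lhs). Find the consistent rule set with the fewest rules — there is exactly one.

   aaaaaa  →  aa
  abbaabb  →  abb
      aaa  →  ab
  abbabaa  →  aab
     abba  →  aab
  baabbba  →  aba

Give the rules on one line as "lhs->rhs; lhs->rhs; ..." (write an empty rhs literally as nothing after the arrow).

aaa->ab; bab->a; bba->ab; bbb->ab

  | aaaaaa => abaaa => abab => aa
  | abbaabb => aababb => aaab => abb
  | aaa => ab
  | abbabaa => aabbaa => aaaba => abba => aab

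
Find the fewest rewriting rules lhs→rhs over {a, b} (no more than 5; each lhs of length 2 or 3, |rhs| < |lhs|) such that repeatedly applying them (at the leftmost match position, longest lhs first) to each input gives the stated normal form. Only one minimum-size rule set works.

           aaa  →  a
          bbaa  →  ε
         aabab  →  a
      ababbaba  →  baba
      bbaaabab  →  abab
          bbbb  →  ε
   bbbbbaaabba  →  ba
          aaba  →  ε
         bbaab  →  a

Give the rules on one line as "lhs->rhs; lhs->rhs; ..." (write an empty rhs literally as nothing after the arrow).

aa->; aab->a; abb->bb; bb->

  | aaa => a
  | bbaa => aa => ε
  | aabab => aab => a
  | ababbaba => abbbaba => bbbaba => baba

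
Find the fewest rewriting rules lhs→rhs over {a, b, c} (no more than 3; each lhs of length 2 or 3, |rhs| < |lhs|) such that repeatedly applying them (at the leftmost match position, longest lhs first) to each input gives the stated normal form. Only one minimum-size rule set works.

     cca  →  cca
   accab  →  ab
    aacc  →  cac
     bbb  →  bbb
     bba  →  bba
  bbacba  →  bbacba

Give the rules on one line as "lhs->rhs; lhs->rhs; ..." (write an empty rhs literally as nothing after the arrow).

aac->ca; acc->

  | cca
  | accab => ab
  | aacc => cac
  | bbb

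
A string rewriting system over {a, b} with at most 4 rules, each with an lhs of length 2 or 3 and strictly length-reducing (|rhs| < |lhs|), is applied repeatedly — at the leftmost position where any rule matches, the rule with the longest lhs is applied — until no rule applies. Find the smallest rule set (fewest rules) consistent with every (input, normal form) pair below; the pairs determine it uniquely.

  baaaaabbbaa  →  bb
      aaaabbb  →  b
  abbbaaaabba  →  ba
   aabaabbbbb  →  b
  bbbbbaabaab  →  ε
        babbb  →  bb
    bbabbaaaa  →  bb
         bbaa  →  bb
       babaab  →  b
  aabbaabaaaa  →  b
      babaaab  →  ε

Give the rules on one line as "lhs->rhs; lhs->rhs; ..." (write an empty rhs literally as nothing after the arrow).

ab->b; abb->; baa->ab; bbb->

  | baaaaabbbaa => abaaabbbaa => baaabbbaa => ababbbaa => babbbaa => bbaa => bab => bb
  | aaaabbb => aaab => aab => ab => b
  | abbbaaaabba => baaaabba => abaabba => baabba => abbba => ba
  | aabaabbbbb => abaabbbbb => baabbbbb => abbbbbb => bbbb => b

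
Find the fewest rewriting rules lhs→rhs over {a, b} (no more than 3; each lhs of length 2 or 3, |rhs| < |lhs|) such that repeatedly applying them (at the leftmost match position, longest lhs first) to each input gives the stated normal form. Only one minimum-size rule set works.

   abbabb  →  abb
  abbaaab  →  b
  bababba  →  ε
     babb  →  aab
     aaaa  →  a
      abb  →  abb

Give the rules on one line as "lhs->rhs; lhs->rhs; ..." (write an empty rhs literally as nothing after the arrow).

  | abbabb => abb
  | abbaaab => aaab => b
  | bababba => aaabba => bba => ε
  | babb => aab

aaa->; bab->aa; bba->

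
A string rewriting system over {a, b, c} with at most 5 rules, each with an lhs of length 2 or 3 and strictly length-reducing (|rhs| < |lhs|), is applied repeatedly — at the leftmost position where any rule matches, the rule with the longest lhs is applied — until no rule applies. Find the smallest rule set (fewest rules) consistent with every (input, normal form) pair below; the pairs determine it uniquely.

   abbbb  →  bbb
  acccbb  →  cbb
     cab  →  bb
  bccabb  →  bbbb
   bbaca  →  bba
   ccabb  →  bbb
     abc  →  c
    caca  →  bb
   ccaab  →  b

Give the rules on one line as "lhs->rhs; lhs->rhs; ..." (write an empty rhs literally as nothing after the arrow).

ab->; ac->; ca->b; cc->c

  | abbbb => bbb
  | acccbb => ccbb => cbb
  | cab => bb
  | bccabb => bcabb => bbbb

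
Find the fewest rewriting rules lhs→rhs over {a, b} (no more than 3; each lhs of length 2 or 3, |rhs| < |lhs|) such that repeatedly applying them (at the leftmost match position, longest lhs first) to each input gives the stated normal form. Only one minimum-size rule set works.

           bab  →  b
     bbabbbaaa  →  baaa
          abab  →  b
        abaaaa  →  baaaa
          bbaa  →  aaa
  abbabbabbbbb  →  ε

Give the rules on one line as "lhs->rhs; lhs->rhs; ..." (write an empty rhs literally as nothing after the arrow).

  | bab => b
  | bbabbbaaa => aabbbaaa => abbaaa => baaa
  | abab => bab => b
  | abaaaa => baaaa

ab->; aba->ba; bb->a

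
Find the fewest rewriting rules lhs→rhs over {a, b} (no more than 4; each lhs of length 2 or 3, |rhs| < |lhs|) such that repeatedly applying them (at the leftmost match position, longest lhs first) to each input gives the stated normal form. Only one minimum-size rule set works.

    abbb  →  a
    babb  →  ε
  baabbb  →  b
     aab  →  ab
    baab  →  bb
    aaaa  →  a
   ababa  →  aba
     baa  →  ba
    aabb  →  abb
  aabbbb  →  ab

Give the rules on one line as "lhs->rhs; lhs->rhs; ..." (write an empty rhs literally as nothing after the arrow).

  | abbb => a
  | babb => bbb => ε
  | baabbb => babbb => bbbb => b
  | aab => ab

aa->a; bab->bb; bba->ba; bbb->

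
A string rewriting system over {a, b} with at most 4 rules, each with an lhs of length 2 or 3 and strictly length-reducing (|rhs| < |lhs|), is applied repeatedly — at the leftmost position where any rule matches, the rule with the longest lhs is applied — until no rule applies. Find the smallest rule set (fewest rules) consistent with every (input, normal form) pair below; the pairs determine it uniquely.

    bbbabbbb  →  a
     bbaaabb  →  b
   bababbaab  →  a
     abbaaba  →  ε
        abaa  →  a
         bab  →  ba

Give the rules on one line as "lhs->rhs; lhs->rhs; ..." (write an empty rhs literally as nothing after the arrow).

aa->; aab->; ab->a; bb->a

  | bbbabbbb => ababbbb => aabbbb => bbb => ab => a
  | bbaaabb => aaaabb => aabb => b
  | bababbaab => baabbaab => bbaab => aaab => ab => a
  | abbaaba => abaaba => aaaba => aba => aa => ε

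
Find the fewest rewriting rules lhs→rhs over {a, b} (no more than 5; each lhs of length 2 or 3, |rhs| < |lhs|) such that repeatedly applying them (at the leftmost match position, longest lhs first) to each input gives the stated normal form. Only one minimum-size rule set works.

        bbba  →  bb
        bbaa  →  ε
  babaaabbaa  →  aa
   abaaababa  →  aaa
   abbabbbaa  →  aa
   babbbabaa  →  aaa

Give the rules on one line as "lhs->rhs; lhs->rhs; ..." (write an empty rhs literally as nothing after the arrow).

aab->b; aba->aa; ba->; bab->aa

  | bbba => bb
  | bbaa => ba => ε
  | babaaabbaa => aaaaabbaa => aaabbaa => abbaa => aba => aa
  | abaaababa => aaaababa => aababa => baba => aaa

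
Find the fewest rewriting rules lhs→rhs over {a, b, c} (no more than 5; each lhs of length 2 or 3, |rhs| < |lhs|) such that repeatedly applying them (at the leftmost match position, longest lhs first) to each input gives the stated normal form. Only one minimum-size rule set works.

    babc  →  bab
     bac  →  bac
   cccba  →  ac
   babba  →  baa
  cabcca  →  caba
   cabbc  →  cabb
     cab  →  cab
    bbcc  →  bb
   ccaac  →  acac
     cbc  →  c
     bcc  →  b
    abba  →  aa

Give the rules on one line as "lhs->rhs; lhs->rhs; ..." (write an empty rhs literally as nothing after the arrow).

bba->a; bc->b; cb->; cca->ac

  | babc => bab
  | bac
  | cccba => cca => ac
  | babba => baa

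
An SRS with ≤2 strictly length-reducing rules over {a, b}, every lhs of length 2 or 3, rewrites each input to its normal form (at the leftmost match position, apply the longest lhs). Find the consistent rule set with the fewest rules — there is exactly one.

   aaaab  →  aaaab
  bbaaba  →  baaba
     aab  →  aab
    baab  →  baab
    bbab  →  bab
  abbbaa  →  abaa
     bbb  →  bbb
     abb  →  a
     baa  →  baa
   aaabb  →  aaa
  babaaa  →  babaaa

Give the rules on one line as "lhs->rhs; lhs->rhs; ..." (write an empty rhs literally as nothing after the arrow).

  | aaaab
  | bbaaba => baaba
  | aab
  | baab

abb->a; bba->ba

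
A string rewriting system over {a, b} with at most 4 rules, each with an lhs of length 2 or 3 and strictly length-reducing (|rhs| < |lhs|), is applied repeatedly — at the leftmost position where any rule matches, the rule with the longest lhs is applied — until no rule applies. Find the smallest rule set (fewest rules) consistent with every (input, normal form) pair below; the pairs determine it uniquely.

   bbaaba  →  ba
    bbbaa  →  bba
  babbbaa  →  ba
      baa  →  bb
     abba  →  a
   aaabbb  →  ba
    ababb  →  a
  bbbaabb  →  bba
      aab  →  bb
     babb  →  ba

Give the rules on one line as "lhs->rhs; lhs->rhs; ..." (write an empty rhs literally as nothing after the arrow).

aa->b; ab->a; aba->ab; bbb->ba

  | bbaaba => bbbba => baba => bab => ba
  | bbbaa => baaa => bba
  | babbbaa => babbaa => babaa => baba => bab => ba
  | baa => bb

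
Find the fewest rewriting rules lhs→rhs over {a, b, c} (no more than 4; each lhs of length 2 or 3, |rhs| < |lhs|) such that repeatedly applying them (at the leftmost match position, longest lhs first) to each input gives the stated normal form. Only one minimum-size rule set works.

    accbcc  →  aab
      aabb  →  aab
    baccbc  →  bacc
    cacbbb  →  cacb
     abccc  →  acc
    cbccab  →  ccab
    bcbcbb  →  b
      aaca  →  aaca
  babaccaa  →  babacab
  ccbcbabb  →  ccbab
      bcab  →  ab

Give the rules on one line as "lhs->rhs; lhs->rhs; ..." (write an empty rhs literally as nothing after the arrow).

bb->b; bc->; caa->ab; ccc->ab

  | accbcc => accc => aab
  | aabb => aab
  | baccbc => bacc
  | cacbbb => cacbb => cacb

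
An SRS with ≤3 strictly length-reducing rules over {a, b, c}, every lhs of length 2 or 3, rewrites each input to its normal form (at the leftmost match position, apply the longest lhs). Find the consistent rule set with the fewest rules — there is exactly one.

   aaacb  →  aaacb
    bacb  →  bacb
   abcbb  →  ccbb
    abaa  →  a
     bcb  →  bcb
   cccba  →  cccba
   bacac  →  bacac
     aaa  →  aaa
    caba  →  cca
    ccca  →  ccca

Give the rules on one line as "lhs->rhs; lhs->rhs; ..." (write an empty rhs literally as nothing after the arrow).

ab->c; caa->a

  | aaacb
  | bacb
  | abcbb => ccbb
  | abaa => caa => a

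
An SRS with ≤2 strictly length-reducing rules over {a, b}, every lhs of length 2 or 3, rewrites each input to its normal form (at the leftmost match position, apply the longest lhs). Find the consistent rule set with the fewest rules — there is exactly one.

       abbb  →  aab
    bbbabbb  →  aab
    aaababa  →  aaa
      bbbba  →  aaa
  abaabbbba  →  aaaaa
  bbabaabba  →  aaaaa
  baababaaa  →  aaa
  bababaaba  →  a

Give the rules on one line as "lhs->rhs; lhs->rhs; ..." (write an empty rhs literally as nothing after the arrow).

  | abbb => aab
  | bbbabbb => ababbb => abbb => aab
  | aaababa => aaaba => aaa
  | bbbba => abba => aaa

ba->; bb->a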